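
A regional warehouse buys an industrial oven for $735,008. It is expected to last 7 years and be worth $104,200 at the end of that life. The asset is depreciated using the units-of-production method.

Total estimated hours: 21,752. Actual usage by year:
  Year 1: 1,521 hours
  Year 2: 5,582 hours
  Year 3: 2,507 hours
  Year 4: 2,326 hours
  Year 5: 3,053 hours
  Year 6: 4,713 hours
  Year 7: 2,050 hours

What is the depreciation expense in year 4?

Depreciable base = $735,008 − $104,200 = $630,808.
Rate = $630,808 / 21,752 hours = $29 per hour.
Year 1: 1,521 × $29 = $44,109. Book value $690,899.
Year 2: 5,582 × $29 = $161,878. Book value $529,021.
Year 3: 2,507 × $29 = $72,703. Book value $456,318.
Year 4: 2,326 × $29 = $67,454. Book value $388,864.

$67,454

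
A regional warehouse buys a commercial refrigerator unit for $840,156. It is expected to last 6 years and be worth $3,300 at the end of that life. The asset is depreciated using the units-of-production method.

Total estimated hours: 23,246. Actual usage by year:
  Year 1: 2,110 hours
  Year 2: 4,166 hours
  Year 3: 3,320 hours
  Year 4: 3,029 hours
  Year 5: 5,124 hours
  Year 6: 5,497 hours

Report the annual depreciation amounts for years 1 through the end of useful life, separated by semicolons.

$75,960; $149,976; $119,520; $109,044; $184,464; $197,892

Depreciable base = $840,156 − $3,300 = $836,856.
Rate = $836,856 / 23,246 hours = $36 per hour.
Year 1: 2,110 × $36 = $75,960. Book value $764,196.
Year 2: 4,166 × $36 = $149,976. Book value $614,220.
Year 3: 3,320 × $36 = $119,520. Book value $494,700.
Year 4: 3,029 × $36 = $109,044. Book value $385,656.
Year 5: 5,124 × $36 = $184,464. Book value $201,192.
Year 6: 5,497 × $36 = $197,892. Book value $3,300.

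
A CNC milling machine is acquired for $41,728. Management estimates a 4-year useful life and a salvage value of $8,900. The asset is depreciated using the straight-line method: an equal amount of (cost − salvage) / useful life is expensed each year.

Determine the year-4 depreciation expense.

$8,207

Depreciable base = $41,728 − $8,900 = $32,828.
Annual expense = $32,828 / 4 = $8,207.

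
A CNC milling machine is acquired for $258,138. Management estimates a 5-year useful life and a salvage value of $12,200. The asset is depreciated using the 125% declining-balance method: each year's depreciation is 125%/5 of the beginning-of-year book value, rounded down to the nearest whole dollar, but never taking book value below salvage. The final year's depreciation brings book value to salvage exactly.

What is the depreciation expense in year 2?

Depreciable base = $258,138 − $12,200 = $245,938.
Year 1: ⌊$258,138 × 125%/5⌋ = $64,534. Book value $193,604.
Year 2: ⌊$193,604 × 125%/5⌋ = $48,401. Book value $145,203.

$48,401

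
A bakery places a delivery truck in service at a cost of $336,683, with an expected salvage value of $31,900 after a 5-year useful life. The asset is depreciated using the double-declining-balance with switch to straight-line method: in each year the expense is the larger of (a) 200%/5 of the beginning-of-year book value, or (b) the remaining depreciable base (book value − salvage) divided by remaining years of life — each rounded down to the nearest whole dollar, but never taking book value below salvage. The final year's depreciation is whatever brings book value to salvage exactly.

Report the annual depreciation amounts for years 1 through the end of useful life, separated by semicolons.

$134,673; $80,804; $48,482; $29,089; $11,735

Depreciable base = $336,683 − $31,900 = $304,783.
Year 1: DB = ⌊$336,683 × 200%/5⌋ = $134,673; SL = ⌊$304,783/5⌋ = $60,956 → take DB $134,673. Book value $202,010.
Year 2: DB = ⌊$202,010 × 200%/5⌋ = $80,804; SL = ⌊$170,110/4⌋ = $42,527 → take DB $80,804. Book value $121,206.
Year 3: DB = ⌊$121,206 × 200%/5⌋ = $48,482; SL = ⌊$89,306/3⌋ = $29,768 → take DB $48,482. Book value $72,724.
Year 4: DB = ⌊$72,724 × 200%/5⌋ = $29,089; SL = ⌊$40,824/2⌋ = $20,412 → take DB $29,089. Book value $43,635.
Year 5 (final): $43,635 − $31,900 = $11,735. Book value $31,900.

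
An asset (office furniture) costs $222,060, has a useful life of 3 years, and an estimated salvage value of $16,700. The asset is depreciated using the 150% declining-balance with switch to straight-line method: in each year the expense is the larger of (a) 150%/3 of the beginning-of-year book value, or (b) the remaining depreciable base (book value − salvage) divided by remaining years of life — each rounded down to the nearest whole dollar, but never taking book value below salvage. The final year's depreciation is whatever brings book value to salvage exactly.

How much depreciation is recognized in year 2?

$55,515

Depreciable base = $222,060 − $16,700 = $205,360.
Year 1: DB = ⌊$222,060 × 150%/3⌋ = $111,030; SL = ⌊$205,360/3⌋ = $68,453 → take DB $111,030. Book value $111,030.
Year 2: DB = ⌊$111,030 × 150%/3⌋ = $55,515; SL = ⌊$94,330/2⌋ = $47,165 → take DB $55,515. Book value $55,515.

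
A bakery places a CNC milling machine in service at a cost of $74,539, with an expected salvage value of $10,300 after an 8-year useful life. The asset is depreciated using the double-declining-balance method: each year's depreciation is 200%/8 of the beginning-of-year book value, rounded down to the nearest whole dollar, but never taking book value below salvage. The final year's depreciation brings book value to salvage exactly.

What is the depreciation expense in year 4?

$7,861

Depreciable base = $74,539 − $10,300 = $64,239.
Year 1: ⌊$74,539 × 200%/8⌋ = $18,634. Book value $55,905.
Year 2: ⌊$55,905 × 200%/8⌋ = $13,976. Book value $41,929.
Year 3: ⌊$41,929 × 200%/8⌋ = $10,482. Book value $31,447.
Year 4: ⌊$31,447 × 200%/8⌋ = $7,861. Book value $23,586.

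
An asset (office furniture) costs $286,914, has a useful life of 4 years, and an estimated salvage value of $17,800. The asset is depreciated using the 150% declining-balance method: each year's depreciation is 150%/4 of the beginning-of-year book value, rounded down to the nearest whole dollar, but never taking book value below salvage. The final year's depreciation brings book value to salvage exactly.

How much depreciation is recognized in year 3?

Depreciable base = $286,914 − $17,800 = $269,114.
Year 1: ⌊$286,914 × 150%/4⌋ = $107,592. Book value $179,322.
Year 2: ⌊$179,322 × 150%/4⌋ = $67,245. Book value $112,077.
Year 3: ⌊$112,077 × 150%/4⌋ = $42,028. Book value $70,049.

$42,028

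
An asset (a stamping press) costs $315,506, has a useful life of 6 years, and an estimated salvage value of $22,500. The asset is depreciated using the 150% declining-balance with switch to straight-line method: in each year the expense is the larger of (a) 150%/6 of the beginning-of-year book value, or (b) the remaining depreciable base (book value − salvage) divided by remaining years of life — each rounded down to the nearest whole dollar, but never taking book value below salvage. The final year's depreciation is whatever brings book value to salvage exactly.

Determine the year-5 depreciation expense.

$36,868

Depreciable base = $315,506 − $22,500 = $293,006.
Year 1: DB = ⌊$315,506 × 150%/6⌋ = $78,876; SL = ⌊$293,006/6⌋ = $48,834 → take DB $78,876. Book value $236,630.
Year 2: DB = ⌊$236,630 × 150%/6⌋ = $59,157; SL = ⌊$214,130/5⌋ = $42,826 → take DB $59,157. Book value $177,473.
Year 3: DB = ⌊$177,473 × 150%/6⌋ = $44,368; SL = ⌊$154,973/4⌋ = $38,743 → take DB $44,368. Book value $133,105.
Year 4: DB = ⌊$133,105 × 150%/6⌋ = $33,276; SL = ⌊$110,605/3⌋ = $36,868 → take SL $36,868. Book value $96,237.
Year 5: DB = ⌊$96,237 × 150%/6⌋ = $24,059; SL = ⌊$73,737/2⌋ = $36,868 → take SL $36,868. Book value $59,369.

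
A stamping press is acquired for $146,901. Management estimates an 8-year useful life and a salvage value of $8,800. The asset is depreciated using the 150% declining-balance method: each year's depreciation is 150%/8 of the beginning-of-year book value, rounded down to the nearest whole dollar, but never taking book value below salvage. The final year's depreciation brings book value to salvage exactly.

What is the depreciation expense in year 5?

Depreciable base = $146,901 − $8,800 = $138,101.
Year 1: ⌊$146,901 × 150%/8⌋ = $27,543. Book value $119,358.
Year 2: ⌊$119,358 × 150%/8⌋ = $22,379. Book value $96,979.
Year 3: ⌊$96,979 × 150%/8⌋ = $18,183. Book value $78,796.
Year 4: ⌊$78,796 × 150%/8⌋ = $14,774. Book value $64,022.
Year 5: ⌊$64,022 × 150%/8⌋ = $12,004. Book value $52,018.

$12,004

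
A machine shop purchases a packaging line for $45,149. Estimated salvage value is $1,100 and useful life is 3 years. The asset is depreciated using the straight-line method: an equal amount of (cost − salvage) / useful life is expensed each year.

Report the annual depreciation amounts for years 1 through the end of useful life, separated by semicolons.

$14,683; $14,683; $14,683

Depreciable base = $45,149 − $1,100 = $44,049.
Annual expense = $44,049 / 3 = $14,683.
End of year 1: book value $30,466.
End of year 2: book value $15,783.
End of year 3: book value $1,100.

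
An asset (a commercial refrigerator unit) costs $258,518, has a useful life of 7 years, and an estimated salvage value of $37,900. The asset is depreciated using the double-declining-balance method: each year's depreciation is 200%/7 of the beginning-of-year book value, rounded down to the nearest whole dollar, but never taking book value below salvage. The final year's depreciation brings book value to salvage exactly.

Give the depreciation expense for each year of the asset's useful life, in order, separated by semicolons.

Depreciable base = $258,518 − $37,900 = $220,618.
Year 1: ⌊$258,518 × 200%/7⌋ = $73,862. Book value $184,656.
Year 2: ⌊$184,656 × 200%/7⌋ = $52,758. Book value $131,898.
Year 3: ⌊$131,898 × 200%/7⌋ = $37,685. Book value $94,213.
Year 4: ⌊$94,213 × 200%/7⌋ = $26,918. Book value $67,295.
Year 5: ⌊$67,295 × 200%/7⌋ = $19,227. Book value $48,068.
Year 6: ⌊$48,068 × 200%/7⌋ = $13,733, capped at $10,168. Book value $37,900.
Year 7 (final): $37,900 − $37,900 = $0. Book value $37,900.

$73,862; $52,758; $37,685; $26,918; $19,227; $10,168; $0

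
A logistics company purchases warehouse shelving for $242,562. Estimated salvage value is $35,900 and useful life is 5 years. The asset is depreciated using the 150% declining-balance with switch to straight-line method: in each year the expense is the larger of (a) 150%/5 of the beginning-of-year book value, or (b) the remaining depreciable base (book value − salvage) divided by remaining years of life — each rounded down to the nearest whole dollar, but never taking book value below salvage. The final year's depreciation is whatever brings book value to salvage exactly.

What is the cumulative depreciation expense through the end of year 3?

Depreciable base = $242,562 − $35,900 = $206,662.
Year 1: DB = ⌊$242,562 × 150%/5⌋ = $72,768; SL = ⌊$206,662/5⌋ = $41,332 → take DB $72,768. Book value $169,794.
Year 2: DB = ⌊$169,794 × 150%/5⌋ = $50,938; SL = ⌊$133,894/4⌋ = $33,473 → take DB $50,938. Book value $118,856.
Year 3: DB = ⌊$118,856 × 150%/5⌋ = $35,656; SL = ⌊$82,956/3⌋ = $27,652 → take DB $35,656. Book value $83,200.
Accumulated through year 3 = $242,562 − $83,200 = $159,362.

$159,362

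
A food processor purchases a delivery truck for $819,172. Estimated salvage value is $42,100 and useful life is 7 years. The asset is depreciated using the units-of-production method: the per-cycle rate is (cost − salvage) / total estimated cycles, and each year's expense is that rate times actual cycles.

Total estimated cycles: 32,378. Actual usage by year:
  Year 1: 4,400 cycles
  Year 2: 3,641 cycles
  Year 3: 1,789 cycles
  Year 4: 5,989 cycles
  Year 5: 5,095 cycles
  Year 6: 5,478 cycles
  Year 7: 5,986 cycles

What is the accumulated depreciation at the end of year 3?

$235,920

Depreciable base = $819,172 − $42,100 = $777,072.
Rate = $777,072 / 32,378 cycles = $24 per cycle.
Year 1: 4,400 × $24 = $105,600. Book value $713,572.
Year 2: 3,641 × $24 = $87,384. Book value $626,188.
Year 3: 1,789 × $24 = $42,936. Book value $583,252.
Accumulated through year 3 = $819,172 − $583,252 = $235,920.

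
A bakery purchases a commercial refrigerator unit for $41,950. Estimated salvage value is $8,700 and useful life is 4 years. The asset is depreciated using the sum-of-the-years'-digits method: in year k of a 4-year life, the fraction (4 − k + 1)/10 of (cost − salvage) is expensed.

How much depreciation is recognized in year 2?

Depreciable base = $41,950 − $8,700 = $33,250.
Sum of the years' digits = 4+3+2+1 = 10.
Year 1: $33,250 × 4/10 = $13,300. Book value $28,650.
Year 2: $33,250 × 3/10 = $9,975. Book value $18,675.

$9,975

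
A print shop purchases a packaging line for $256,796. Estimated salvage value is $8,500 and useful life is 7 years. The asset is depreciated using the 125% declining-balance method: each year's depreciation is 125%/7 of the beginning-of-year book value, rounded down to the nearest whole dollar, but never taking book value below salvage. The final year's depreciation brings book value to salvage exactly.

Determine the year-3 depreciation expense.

Depreciable base = $256,796 − $8,500 = $248,296.
Year 1: ⌊$256,796 × 125%/7⌋ = $45,856. Book value $210,940.
Year 2: ⌊$210,940 × 125%/7⌋ = $37,667. Book value $173,273.
Year 3: ⌊$173,273 × 125%/7⌋ = $30,941. Book value $142,332.

$30,941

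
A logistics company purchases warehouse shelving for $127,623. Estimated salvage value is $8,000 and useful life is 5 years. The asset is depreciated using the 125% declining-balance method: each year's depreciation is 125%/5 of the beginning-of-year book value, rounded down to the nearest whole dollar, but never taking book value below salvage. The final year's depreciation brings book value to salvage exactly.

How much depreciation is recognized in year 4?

Depreciable base = $127,623 − $8,000 = $119,623.
Year 1: ⌊$127,623 × 125%/5⌋ = $31,905. Book value $95,718.
Year 2: ⌊$95,718 × 125%/5⌋ = $23,929. Book value $71,789.
Year 3: ⌊$71,789 × 125%/5⌋ = $17,947. Book value $53,842.
Year 4: ⌊$53,842 × 125%/5⌋ = $13,460. Book value $40,382.

$13,460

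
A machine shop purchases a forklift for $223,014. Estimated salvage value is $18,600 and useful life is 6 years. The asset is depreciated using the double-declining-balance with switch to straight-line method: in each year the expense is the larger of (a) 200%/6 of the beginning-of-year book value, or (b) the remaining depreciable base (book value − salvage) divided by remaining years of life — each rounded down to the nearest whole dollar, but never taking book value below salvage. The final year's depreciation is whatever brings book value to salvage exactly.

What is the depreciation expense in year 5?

$14,684

Depreciable base = $223,014 − $18,600 = $204,414.
Year 1: DB = ⌊$223,014 × 200%/6⌋ = $74,338; SL = ⌊$204,414/6⌋ = $34,069 → take DB $74,338. Book value $148,676.
Year 2: DB = ⌊$148,676 × 200%/6⌋ = $49,558; SL = ⌊$130,076/5⌋ = $26,015 → take DB $49,558. Book value $99,118.
Year 3: DB = ⌊$99,118 × 200%/6⌋ = $33,039; SL = ⌊$80,518/4⌋ = $20,129 → take DB $33,039. Book value $66,079.
Year 4: DB = ⌊$66,079 × 200%/6⌋ = $22,026; SL = ⌊$47,479/3⌋ = $15,826 → take DB $22,026. Book value $44,053.
Year 5: DB = ⌊$44,053 × 200%/6⌋ = $14,684; SL = ⌊$25,453/2⌋ = $12,726 → take DB $14,684. Book value $29,369.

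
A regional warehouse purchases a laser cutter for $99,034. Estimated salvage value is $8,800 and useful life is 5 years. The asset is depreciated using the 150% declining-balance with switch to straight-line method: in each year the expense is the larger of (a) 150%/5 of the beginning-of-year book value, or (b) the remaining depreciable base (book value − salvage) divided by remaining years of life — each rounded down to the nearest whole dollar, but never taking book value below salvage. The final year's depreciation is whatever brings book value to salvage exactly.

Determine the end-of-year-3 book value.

$33,969

Depreciable base = $99,034 − $8,800 = $90,234.
Year 1: DB = ⌊$99,034 × 150%/5⌋ = $29,710; SL = ⌊$90,234/5⌋ = $18,046 → take DB $29,710. Book value $69,324.
Year 2: DB = ⌊$69,324 × 150%/5⌋ = $20,797; SL = ⌊$60,524/4⌋ = $15,131 → take DB $20,797. Book value $48,527.
Year 3: DB = ⌊$48,527 × 150%/5⌋ = $14,558; SL = ⌊$39,727/3⌋ = $13,242 → take DB $14,558. Book value $33,969.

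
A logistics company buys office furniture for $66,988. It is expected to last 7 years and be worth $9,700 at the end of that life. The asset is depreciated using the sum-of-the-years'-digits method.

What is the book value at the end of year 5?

Depreciable base = $66,988 − $9,700 = $57,288.
Sum of the years' digits = 7+6+5+4+3+2+1 = 28.
Year 1: $57,288 × 7/28 = $14,322. Book value $52,666.
Year 2: $57,288 × 6/28 = $12,276. Book value $40,390.
Year 3: $57,288 × 5/28 = $10,230. Book value $30,160.
Year 4: $57,288 × 4/28 = $8,184. Book value $21,976.
Year 5: $57,288 × 3/28 = $6,138. Book value $15,838.

$15,838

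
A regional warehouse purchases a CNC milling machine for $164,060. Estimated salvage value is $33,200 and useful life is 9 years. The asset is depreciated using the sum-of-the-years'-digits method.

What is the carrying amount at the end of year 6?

$50,648

Depreciable base = $164,060 − $33,200 = $130,860.
Sum of the years' digits = 9+8+7+6+5+4+3+2+1 = 45.
Year 1: $130,860 × 9/45 = $26,172. Book value $137,888.
Year 2: $130,860 × 8/45 = $23,264. Book value $114,624.
Year 3: $130,860 × 7/45 = $20,356. Book value $94,268.
Year 4: $130,860 × 6/45 = $17,448. Book value $76,820.
Year 5: $130,860 × 5/45 = $14,540. Book value $62,280.
Year 6: $130,860 × 4/45 = $11,632. Book value $50,648.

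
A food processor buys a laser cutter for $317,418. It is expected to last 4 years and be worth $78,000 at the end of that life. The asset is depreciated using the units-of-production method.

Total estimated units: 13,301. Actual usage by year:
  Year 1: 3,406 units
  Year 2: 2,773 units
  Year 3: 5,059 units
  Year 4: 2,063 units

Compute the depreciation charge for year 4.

$37,134

Depreciable base = $317,418 − $78,000 = $239,418.
Rate = $239,418 / 13,301 units = $18 per unit.
Year 1: 3,406 × $18 = $61,308. Book value $256,110.
Year 2: 2,773 × $18 = $49,914. Book value $206,196.
Year 3: 5,059 × $18 = $91,062. Book value $115,134.
Year 4: 2,063 × $18 = $37,134. Book value $78,000.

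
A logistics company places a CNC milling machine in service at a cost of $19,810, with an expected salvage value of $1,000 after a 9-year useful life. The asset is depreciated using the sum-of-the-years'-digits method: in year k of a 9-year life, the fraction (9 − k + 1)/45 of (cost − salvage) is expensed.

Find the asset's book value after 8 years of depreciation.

Depreciable base = $19,810 − $1,000 = $18,810.
Sum of the years' digits = 9+8+7+6+5+4+3+2+1 = 45.
Year 1: $18,810 × 9/45 = $3,762. Book value $16,048.
Year 2: $18,810 × 8/45 = $3,344. Book value $12,704.
Year 3: $18,810 × 7/45 = $2,926. Book value $9,778.
Year 4: $18,810 × 6/45 = $2,508. Book value $7,270.
Year 5: $18,810 × 5/45 = $2,090. Book value $5,180.
Year 6: $18,810 × 4/45 = $1,672. Book value $3,508.
Year 7: $18,810 × 3/45 = $1,254. Book value $2,254.
Year 8: $18,810 × 2/45 = $836. Book value $1,418.

$1,418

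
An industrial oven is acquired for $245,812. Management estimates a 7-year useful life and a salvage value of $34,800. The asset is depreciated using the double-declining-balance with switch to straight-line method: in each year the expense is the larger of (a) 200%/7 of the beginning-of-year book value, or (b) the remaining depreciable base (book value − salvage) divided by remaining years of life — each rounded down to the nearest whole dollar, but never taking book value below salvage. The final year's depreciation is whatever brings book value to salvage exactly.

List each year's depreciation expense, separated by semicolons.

$70,232; $50,165; $35,832; $25,595; $18,282; $10,906; $0

Depreciable base = $245,812 − $34,800 = $211,012.
Year 1: DB = ⌊$245,812 × 200%/7⌋ = $70,232; SL = ⌊$211,012/7⌋ = $30,144 → take DB $70,232. Book value $175,580.
Year 2: DB = ⌊$175,580 × 200%/7⌋ = $50,165; SL = ⌊$140,780/6⌋ = $23,463 → take DB $50,165. Book value $125,415.
Year 3: DB = ⌊$125,415 × 200%/7⌋ = $35,832; SL = ⌊$90,615/5⌋ = $18,123 → take DB $35,832. Book value $89,583.
Year 4: DB = ⌊$89,583 × 200%/7⌋ = $25,595; SL = ⌊$54,783/4⌋ = $13,695 → take DB $25,595. Book value $63,988.
Year 5: DB = ⌊$63,988 × 200%/7⌋ = $18,282; SL = ⌊$29,188/3⌋ = $9,729 → take DB $18,282. Book value $45,706.
Year 6: DB = ⌊$45,706 × 200%/7⌋ = $13,058; SL = ⌊$10,906/2⌋ = $5,453 → take DB $13,058, capped at $10,906. Book value $34,800.
Year 7 (final): $34,800 − $34,800 = $0. Book value $34,800.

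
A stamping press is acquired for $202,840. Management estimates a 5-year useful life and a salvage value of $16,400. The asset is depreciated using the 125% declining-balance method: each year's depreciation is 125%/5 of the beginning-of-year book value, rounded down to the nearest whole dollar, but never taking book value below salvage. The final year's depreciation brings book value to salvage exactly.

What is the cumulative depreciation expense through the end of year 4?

$138,659

Depreciable base = $202,840 − $16,400 = $186,440.
Year 1: ⌊$202,840 × 125%/5⌋ = $50,710. Book value $152,130.
Year 2: ⌊$152,130 × 125%/5⌋ = $38,032. Book value $114,098.
Year 3: ⌊$114,098 × 125%/5⌋ = $28,524. Book value $85,574.
Year 4: ⌊$85,574 × 125%/5⌋ = $21,393. Book value $64,181.
Accumulated through year 4 = $202,840 − $64,181 = $138,659.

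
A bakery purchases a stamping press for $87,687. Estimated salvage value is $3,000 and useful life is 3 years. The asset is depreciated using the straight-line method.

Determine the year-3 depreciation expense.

Depreciable base = $87,687 − $3,000 = $84,687.
Annual expense = $84,687 / 3 = $28,229.

$28,229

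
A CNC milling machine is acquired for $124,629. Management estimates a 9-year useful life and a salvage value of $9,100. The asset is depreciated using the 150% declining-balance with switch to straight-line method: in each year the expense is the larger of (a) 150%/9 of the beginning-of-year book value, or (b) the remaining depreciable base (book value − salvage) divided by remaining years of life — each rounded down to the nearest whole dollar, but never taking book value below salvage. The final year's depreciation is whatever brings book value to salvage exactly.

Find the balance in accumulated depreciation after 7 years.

$95,127

Depreciable base = $124,629 − $9,100 = $115,529.
Year 1: DB = ⌊$124,629 × 150%/9⌋ = $20,771; SL = ⌊$115,529/9⌋ = $12,836 → take DB $20,771. Book value $103,858.
Year 2: DB = ⌊$103,858 × 150%/9⌋ = $17,309; SL = ⌊$94,758/8⌋ = $11,844 → take DB $17,309. Book value $86,549.
Year 3: DB = ⌊$86,549 × 150%/9⌋ = $14,424; SL = ⌊$77,449/7⌋ = $11,064 → take DB $14,424. Book value $72,125.
Year 4: DB = ⌊$72,125 × 150%/9⌋ = $12,020; SL = ⌊$63,025/6⌋ = $10,504 → take DB $12,020. Book value $60,105.
Year 5: DB = ⌊$60,105 × 150%/9⌋ = $10,017; SL = ⌊$51,005/5⌋ = $10,201 → take SL $10,201. Book value $49,904.
Year 6: DB = ⌊$49,904 × 150%/9⌋ = $8,317; SL = ⌊$40,804/4⌋ = $10,201 → take SL $10,201. Book value $39,703.
Year 7: DB = ⌊$39,703 × 150%/9⌋ = $6,617; SL = ⌊$30,603/3⌋ = $10,201 → take SL $10,201. Book value $29,502.
Accumulated through year 7 = $124,629 − $29,502 = $95,127.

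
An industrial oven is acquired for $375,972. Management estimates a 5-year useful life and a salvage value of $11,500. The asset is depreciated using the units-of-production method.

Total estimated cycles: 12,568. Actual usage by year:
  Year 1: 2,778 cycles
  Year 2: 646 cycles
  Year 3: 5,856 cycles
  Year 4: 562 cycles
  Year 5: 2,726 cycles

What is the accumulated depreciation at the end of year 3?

Depreciable base = $375,972 − $11,500 = $364,472.
Rate = $364,472 / 12,568 cycles = $29 per cycle.
Year 1: 2,778 × $29 = $80,562. Book value $295,410.
Year 2: 646 × $29 = $18,734. Book value $276,676.
Year 3: 5,856 × $29 = $169,824. Book value $106,852.
Accumulated through year 3 = $375,972 − $106,852 = $269,120.

$269,120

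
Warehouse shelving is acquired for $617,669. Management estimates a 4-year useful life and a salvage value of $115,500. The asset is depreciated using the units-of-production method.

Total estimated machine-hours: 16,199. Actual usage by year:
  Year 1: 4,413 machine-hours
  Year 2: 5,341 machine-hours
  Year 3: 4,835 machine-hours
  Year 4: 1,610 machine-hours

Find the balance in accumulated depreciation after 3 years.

$452,259

Depreciable base = $617,669 − $115,500 = $502,169.
Rate = $502,169 / 16,199 machine-hours = $31 per machine-hour.
Year 1: 4,413 × $31 = $136,803. Book value $480,866.
Year 2: 5,341 × $31 = $165,571. Book value $315,295.
Year 3: 4,835 × $31 = $149,885. Book value $165,410.
Accumulated through year 3 = $617,669 − $165,410 = $452,259.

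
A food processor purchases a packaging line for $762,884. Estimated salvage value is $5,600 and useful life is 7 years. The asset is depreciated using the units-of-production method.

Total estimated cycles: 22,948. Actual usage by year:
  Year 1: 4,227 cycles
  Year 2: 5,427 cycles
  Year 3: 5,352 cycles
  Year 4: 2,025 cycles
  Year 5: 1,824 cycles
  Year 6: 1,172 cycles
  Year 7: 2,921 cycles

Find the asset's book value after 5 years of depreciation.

Depreciable base = $762,884 − $5,600 = $757,284.
Rate = $757,284 / 22,948 cycles = $33 per cycle.
Year 1: 4,227 × $33 = $139,491. Book value $623,393.
Year 2: 5,427 × $33 = $179,091. Book value $444,302.
Year 3: 5,352 × $33 = $176,616. Book value $267,686.
Year 4: 2,025 × $33 = $66,825. Book value $200,861.
Year 5: 1,824 × $33 = $60,192. Book value $140,669.

$140,669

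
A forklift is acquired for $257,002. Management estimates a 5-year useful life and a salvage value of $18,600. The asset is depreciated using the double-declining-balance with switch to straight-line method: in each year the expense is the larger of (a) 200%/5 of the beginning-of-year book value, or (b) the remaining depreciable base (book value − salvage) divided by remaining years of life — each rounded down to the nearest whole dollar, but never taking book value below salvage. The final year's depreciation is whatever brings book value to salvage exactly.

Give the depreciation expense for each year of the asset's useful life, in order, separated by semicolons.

$102,800; $61,680; $37,008; $22,205; $14,709

Depreciable base = $257,002 − $18,600 = $238,402.
Year 1: DB = ⌊$257,002 × 200%/5⌋ = $102,800; SL = ⌊$238,402/5⌋ = $47,680 → take DB $102,800. Book value $154,202.
Year 2: DB = ⌊$154,202 × 200%/5⌋ = $61,680; SL = ⌊$135,602/4⌋ = $33,900 → take DB $61,680. Book value $92,522.
Year 3: DB = ⌊$92,522 × 200%/5⌋ = $37,008; SL = ⌊$73,922/3⌋ = $24,640 → take DB $37,008. Book value $55,514.
Year 4: DB = ⌊$55,514 × 200%/5⌋ = $22,205; SL = ⌊$36,914/2⌋ = $18,457 → take DB $22,205. Book value $33,309.
Year 5 (final): $33,309 − $18,600 = $14,709. Book value $18,600.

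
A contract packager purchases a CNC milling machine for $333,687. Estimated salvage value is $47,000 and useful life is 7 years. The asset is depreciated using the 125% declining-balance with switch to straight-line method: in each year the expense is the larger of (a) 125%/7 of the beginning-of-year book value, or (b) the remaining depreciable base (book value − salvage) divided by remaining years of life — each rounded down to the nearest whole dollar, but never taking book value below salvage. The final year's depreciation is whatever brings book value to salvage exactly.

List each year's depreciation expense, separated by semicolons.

$59,586; $48,946; $40,206; $34,487; $34,487; $34,487; $34,488

Depreciable base = $333,687 − $47,000 = $286,687.
Year 1: DB = ⌊$333,687 × 125%/7⌋ = $59,586; SL = ⌊$286,687/7⌋ = $40,955 → take DB $59,586. Book value $274,101.
Year 2: DB = ⌊$274,101 × 125%/7⌋ = $48,946; SL = ⌊$227,101/6⌋ = $37,850 → take DB $48,946. Book value $225,155.
Year 3: DB = ⌊$225,155 × 125%/7⌋ = $40,206; SL = ⌊$178,155/5⌋ = $35,631 → take DB $40,206. Book value $184,949.
Year 4: DB = ⌊$184,949 × 125%/7⌋ = $33,026; SL = ⌊$137,949/4⌋ = $34,487 → take SL $34,487. Book value $150,462.
Year 5: DB = ⌊$150,462 × 125%/7⌋ = $26,868; SL = ⌊$103,462/3⌋ = $34,487 → take SL $34,487. Book value $115,975.
Year 6: DB = ⌊$115,975 × 125%/7⌋ = $20,709; SL = ⌊$68,975/2⌋ = $34,487 → take SL $34,487. Book value $81,488.
Year 7 (final): $81,488 − $47,000 = $34,488. Book value $47,000.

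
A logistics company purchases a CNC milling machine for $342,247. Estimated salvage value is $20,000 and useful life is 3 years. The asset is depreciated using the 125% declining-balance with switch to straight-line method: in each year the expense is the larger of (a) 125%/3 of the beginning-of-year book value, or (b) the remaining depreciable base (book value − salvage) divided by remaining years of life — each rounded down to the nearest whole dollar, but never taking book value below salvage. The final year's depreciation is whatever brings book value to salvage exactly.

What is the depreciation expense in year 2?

$89,822

Depreciable base = $342,247 − $20,000 = $322,247.
Year 1: DB = ⌊$342,247 × 125%/3⌋ = $142,602; SL = ⌊$322,247/3⌋ = $107,415 → take DB $142,602. Book value $199,645.
Year 2: DB = ⌊$199,645 × 125%/3⌋ = $83,185; SL = ⌊$179,645/2⌋ = $89,822 → take SL $89,822. Book value $109,823.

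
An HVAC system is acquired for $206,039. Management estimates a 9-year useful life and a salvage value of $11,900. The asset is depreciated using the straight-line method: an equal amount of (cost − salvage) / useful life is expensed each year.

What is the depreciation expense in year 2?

$21,571

Depreciable base = $206,039 − $11,900 = $194,139.
Annual expense = $194,139 / 9 = $21,571.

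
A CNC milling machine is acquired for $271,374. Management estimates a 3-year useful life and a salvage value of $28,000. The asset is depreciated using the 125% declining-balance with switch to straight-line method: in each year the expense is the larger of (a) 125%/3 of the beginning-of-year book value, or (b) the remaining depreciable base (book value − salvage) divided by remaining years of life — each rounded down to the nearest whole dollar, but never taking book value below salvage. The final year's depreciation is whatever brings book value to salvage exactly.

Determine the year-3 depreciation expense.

$64,343

Depreciable base = $271,374 − $28,000 = $243,374.
Year 1: DB = ⌊$271,374 × 125%/3⌋ = $113,072; SL = ⌊$243,374/3⌋ = $81,124 → take DB $113,072. Book value $158,302.
Year 2: DB = ⌊$158,302 × 125%/3⌋ = $65,959; SL = ⌊$130,302/2⌋ = $65,151 → take DB $65,959. Book value $92,343.
Year 3 (final): $92,343 − $28,000 = $64,343. Book value $28,000.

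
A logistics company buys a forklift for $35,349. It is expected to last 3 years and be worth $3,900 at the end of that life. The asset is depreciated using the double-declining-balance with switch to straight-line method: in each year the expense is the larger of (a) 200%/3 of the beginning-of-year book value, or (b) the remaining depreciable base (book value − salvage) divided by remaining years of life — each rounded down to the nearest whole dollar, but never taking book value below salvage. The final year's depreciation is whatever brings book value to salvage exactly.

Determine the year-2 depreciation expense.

Depreciable base = $35,349 − $3,900 = $31,449.
Year 1: DB = ⌊$35,349 × 200%/3⌋ = $23,566; SL = ⌊$31,449/3⌋ = $10,483 → take DB $23,566. Book value $11,783.
Year 2: DB = ⌊$11,783 × 200%/3⌋ = $7,855; SL = ⌊$7,883/2⌋ = $3,941 → take DB $7,855. Book value $3,928.

$7,855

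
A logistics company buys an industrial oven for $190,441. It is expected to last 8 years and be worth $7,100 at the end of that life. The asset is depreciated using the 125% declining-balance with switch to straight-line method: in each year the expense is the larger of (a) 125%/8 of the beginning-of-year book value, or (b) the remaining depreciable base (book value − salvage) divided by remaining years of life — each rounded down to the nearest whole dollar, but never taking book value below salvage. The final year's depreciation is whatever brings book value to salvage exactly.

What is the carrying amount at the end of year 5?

$71,339

Depreciable base = $190,441 − $7,100 = $183,341.
Year 1: DB = ⌊$190,441 × 125%/8⌋ = $29,756; SL = ⌊$183,341/8⌋ = $22,917 → take DB $29,756. Book value $160,685.
Year 2: DB = ⌊$160,685 × 125%/8⌋ = $25,107; SL = ⌊$153,585/7⌋ = $21,940 → take DB $25,107. Book value $135,578.
Year 3: DB = ⌊$135,578 × 125%/8⌋ = $21,184; SL = ⌊$128,478/6⌋ = $21,413 → take SL $21,413. Book value $114,165.
Year 4: DB = ⌊$114,165 × 125%/8⌋ = $17,838; SL = ⌊$107,065/5⌋ = $21,413 → take SL $21,413. Book value $92,752.
Year 5: DB = ⌊$92,752 × 125%/8⌋ = $14,492; SL = ⌊$85,652/4⌋ = $21,413 → take SL $21,413. Book value $71,339.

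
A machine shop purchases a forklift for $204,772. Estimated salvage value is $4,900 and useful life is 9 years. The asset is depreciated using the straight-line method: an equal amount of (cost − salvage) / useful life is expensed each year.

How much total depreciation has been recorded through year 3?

Depreciable base = $204,772 − $4,900 = $199,872.
Annual expense = $199,872 / 9 = $22,208.
End of year 1: book value $182,564.
End of year 2: book value $160,356.
End of year 3: book value $138,148.
Accumulated through year 3 = $204,772 − $138,148 = $66,624.

$66,624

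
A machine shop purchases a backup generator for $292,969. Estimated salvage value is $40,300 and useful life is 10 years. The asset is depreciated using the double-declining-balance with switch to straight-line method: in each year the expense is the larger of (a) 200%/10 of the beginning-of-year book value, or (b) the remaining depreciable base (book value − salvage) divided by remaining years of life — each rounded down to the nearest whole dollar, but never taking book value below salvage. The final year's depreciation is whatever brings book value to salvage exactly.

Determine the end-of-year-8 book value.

Depreciable base = $292,969 − $40,300 = $252,669.
Year 1: DB = ⌊$292,969 × 200%/10⌋ = $58,593; SL = ⌊$252,669/10⌋ = $25,266 → take DB $58,593. Book value $234,376.
Year 2: DB = ⌊$234,376 × 200%/10⌋ = $46,875; SL = ⌊$194,076/9⌋ = $21,564 → take DB $46,875. Book value $187,501.
Year 3: DB = ⌊$187,501 × 200%/10⌋ = $37,500; SL = ⌊$147,201/8⌋ = $18,400 → take DB $37,500. Book value $150,001.
Year 4: DB = ⌊$150,001 × 200%/10⌋ = $30,000; SL = ⌊$109,701/7⌋ = $15,671 → take DB $30,000. Book value $120,001.
Year 5: DB = ⌊$120,001 × 200%/10⌋ = $24,000; SL = ⌊$79,701/6⌋ = $13,283 → take DB $24,000. Book value $96,001.
Year 6: DB = ⌊$96,001 × 200%/10⌋ = $19,200; SL = ⌊$55,701/5⌋ = $11,140 → take DB $19,200. Book value $76,801.
Year 7: DB = ⌊$76,801 × 200%/10⌋ = $15,360; SL = ⌊$36,501/4⌋ = $9,125 → take DB $15,360. Book value $61,441.
Year 8: DB = ⌊$61,441 × 200%/10⌋ = $12,288; SL = ⌊$21,141/3⌋ = $7,047 → take DB $12,288. Book value $49,153.

$49,153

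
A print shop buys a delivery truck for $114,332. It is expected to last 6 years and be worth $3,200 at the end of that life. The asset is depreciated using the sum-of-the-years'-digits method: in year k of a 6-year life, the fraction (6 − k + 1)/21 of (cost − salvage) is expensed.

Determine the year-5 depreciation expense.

Depreciable base = $114,332 − $3,200 = $111,132.
Sum of the years' digits = 6+5+4+3+2+1 = 21.
Year 1: $111,132 × 6/21 = $31,752. Book value $82,580.
Year 2: $111,132 × 5/21 = $26,460. Book value $56,120.
Year 3: $111,132 × 4/21 = $21,168. Book value $34,952.
Year 4: $111,132 × 3/21 = $15,876. Book value $19,076.
Year 5: $111,132 × 2/21 = $10,584. Book value $8,492.

$10,584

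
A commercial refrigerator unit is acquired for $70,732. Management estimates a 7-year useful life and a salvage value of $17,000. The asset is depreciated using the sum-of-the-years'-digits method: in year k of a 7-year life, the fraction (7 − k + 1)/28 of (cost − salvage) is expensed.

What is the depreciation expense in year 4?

Depreciable base = $70,732 − $17,000 = $53,732.
Sum of the years' digits = 7+6+5+4+3+2+1 = 28.
Year 1: $53,732 × 7/28 = $13,433. Book value $57,299.
Year 2: $53,732 × 6/28 = $11,514. Book value $45,785.
Year 3: $53,732 × 5/28 = $9,595. Book value $36,190.
Year 4: $53,732 × 4/28 = $7,676. Book value $28,514.

$7,676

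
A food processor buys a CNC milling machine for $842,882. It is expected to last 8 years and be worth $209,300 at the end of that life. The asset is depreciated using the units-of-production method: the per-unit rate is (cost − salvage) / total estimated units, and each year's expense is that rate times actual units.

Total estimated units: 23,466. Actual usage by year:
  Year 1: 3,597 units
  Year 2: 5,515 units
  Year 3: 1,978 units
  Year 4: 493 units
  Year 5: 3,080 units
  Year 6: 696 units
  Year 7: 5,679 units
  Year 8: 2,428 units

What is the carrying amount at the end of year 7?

Depreciable base = $842,882 − $209,300 = $633,582.
Rate = $633,582 / 23,466 units = $27 per unit.
Year 1: 3,597 × $27 = $97,119. Book value $745,763.
Year 2: 5,515 × $27 = $148,905. Book value $596,858.
Year 3: 1,978 × $27 = $53,406. Book value $543,452.
Year 4: 493 × $27 = $13,311. Book value $530,141.
Year 5: 3,080 × $27 = $83,160. Book value $446,981.
Year 6: 696 × $27 = $18,792. Book value $428,189.
Year 7: 5,679 × $27 = $153,333. Book value $274,856.

$274,856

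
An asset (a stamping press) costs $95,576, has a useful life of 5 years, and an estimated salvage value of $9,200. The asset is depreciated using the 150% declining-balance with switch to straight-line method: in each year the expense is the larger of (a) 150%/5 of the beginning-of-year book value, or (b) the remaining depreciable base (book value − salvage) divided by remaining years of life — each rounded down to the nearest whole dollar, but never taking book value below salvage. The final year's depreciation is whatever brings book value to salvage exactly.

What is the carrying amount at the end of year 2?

$46,833

Depreciable base = $95,576 − $9,200 = $86,376.
Year 1: DB = ⌊$95,576 × 150%/5⌋ = $28,672; SL = ⌊$86,376/5⌋ = $17,275 → take DB $28,672. Book value $66,904.
Year 2: DB = ⌊$66,904 × 150%/5⌋ = $20,071; SL = ⌊$57,704/4⌋ = $14,426 → take DB $20,071. Book value $46,833.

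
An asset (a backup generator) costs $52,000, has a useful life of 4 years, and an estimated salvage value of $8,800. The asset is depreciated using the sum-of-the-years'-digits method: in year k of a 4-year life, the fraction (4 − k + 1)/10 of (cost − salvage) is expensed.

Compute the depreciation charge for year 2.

$12,960

Depreciable base = $52,000 − $8,800 = $43,200.
Sum of the years' digits = 4+3+2+1 = 10.
Year 1: $43,200 × 4/10 = $17,280. Book value $34,720.
Year 2: $43,200 × 3/10 = $12,960. Book value $21,760.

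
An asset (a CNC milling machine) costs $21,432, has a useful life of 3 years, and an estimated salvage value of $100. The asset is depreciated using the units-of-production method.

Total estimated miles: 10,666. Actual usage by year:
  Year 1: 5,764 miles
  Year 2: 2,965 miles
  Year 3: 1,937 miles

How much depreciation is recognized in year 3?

$3,874

Depreciable base = $21,432 − $100 = $21,332.
Rate = $21,332 / 10,666 miles = $2 per mile.
Year 1: 5,764 × $2 = $11,528. Book value $9,904.
Year 2: 2,965 × $2 = $5,930. Book value $3,974.
Year 3: 1,937 × $2 = $3,874. Book value $100.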